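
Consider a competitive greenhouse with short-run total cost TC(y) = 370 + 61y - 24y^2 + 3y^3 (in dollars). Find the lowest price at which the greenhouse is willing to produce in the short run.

The firm shuts down when price falls below the minimum of average variable cost. AVC = VC/y = 61 - 24y + 3y^2.
dAVC/dy = -24 + 6y = 0 gives y = 4. min AVC = 61 - 24·4 + 3·4^2 = 13.
The firm shuts down for any P below $13.

$13 per unit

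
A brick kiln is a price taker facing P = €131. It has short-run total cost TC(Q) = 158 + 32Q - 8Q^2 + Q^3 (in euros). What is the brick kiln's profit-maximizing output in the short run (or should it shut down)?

Produce at Q = 9

From TC, MC = TC'(Q) = 32 - 16Q + 3Q^2 and AVC = VC/Q = 32 - 8Q + Q^2.
AVC is minimized where dAVC/dQ = -8 + 2Q = 0, at Q = 4; min AVC = 32 - 8·4 + 4^2 = €16.
P = €131 exceeds min AVC = €16, so the firm stays open.
Solving P = MC: -99 - 16Q + 3Q^2 = 0 ⇒ Q = -11/3 or 9. On the upward-sloping branch, Q* = 9.
Check: AVC at Q = 9 is €41 ≤ P, so revenue covers variable cost.
Profit = P·Q − TC = 131·9 − 527 = €652.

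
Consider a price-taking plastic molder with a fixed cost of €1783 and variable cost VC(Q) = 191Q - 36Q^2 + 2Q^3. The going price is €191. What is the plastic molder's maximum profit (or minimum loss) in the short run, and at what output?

AVC = 191 - 36Q + 2Q^2 has its minimum €29 at Q = 9; price €191 clears that bar, so the firm operates.
With MC = 191 - 72Q + 6Q^2, P = MC on the upward-sloping part at Q* = 12.
TR = 191·12 = 2292. TC = 1783 + 564 = 2347. Profit = 2292 − 2347 = -€55.
Shutting down would mean losing the fixed cost of €1783, so operating at a loss of €55 is better by €1728.

Profit = -€55 at Q = 12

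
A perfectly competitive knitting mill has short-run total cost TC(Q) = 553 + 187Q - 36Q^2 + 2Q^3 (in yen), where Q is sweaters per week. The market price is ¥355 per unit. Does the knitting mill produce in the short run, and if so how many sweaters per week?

Variable cost is VC = 187Q - 36Q^2 + 2Q^3, so AVC = VC/Q = 187 - 36Q + 2Q^2 and MC = dTC/dQ = 187 - 72Q + 6Q^2.
AVC is minimized where dAVC/dQ = -36 + 4Q = 0, at Q = 9; min AVC = 187 - 36·9 + 2·9^2 = ¥25.
Since P = ¥355 ≥ min AVC = ¥25, price covers variable cost and the firm should produce.
Solving P = MC: -168 - 72Q + 6Q^2 = 0 ⇒ Q = -2 or 14. On the upward-sloping branch, Q* = 14.
Check: AVC at Q = 14 is ¥75 ≤ P, so revenue covers variable cost.
Profit = P·Q − TC = 355·14 − 1603 = ¥3367.

Produce at Q = 14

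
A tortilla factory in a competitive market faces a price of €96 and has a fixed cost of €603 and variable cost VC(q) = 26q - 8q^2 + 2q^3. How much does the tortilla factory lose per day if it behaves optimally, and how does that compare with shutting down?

AVC = 26 - 8q + 2q^2 has its minimum €18 at q = 2; price €96 clears that bar, so the firm operates.
With MC = 26 - 16q + 6q^2, P = MC on the upward-sloping part at q* = 5.
TR = 96·5 = 480. TC = 603 + 180 = 783. Profit = 480 − 783 = -€303.
By producing, the firm covers all variable cost plus €300 of fixed cost; shutting down would lose the full €603.

Profit = -€303 at q = 5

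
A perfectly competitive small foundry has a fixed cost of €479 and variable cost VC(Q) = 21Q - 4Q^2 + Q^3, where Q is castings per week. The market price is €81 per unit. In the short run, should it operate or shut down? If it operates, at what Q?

Produce at Q = 6

From TC, MC = TC'(Q) = 21 - 8Q + 3Q^2 and AVC = VC/Q = 21 - 4Q + Q^2.
AVC is minimized where dAVC/dQ = -4 + 2Q = 0, at Q = 2; min AVC = 21 - 4·2 + 2^2 = €17.
P = €81 exceeds min AVC = €17, so the firm stays open.
Solving P = MC: -60 - 8Q + 3Q^2 = 0 ⇒ Q = -10/3 or 6. On the upward-sloping branch, Q* = 6.
Check: AVC at Q = 6 is €33 ≤ P, so revenue covers variable cost.
Profit = P·Q − TC = 81·6 − 677 = -€191, a loss, but smaller than the €479 fixed cost the firm would lose by shutting down.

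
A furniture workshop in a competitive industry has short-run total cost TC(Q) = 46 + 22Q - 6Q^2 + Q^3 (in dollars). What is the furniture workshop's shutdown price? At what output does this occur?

The firm shuts down when price falls below the minimum of average variable cost. AVC = VC/Q = 22 - 6Q + Q^2.
At the minimum of AVC, MC = AVC. MC = 22 - 12Q + 3Q^2; setting MC = AVC gives 2Q^2 - 6Q = 0, so Q = 3. min AVC = 13.
For P < $13 the firm produces nothing.

$13 per unit, at Q = 3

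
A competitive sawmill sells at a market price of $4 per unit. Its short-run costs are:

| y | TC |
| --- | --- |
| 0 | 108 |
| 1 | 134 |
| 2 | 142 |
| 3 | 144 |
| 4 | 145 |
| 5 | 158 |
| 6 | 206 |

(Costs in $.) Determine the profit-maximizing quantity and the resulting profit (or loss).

Compute π = P·y − TC at each output: y=0: -108; y=1: -130; y=2: -134; y=3: -132; y=4: -129; y=5: -138; y=6: -182.
Profit is highest at y = 0. Equivalently, the lowest AVC in the table is 37/4 ≈ $9.25 at y = 4, and P = $4 falls below it — price never covers variable cost, so the firm shuts down and loses only its fixed cost.

y = 0 (shut down); profit = -$108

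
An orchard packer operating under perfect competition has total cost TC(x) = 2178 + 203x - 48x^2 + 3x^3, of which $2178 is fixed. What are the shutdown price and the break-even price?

AVC = 203 - 48x + 3x^2; minimized at x = 8, giving min AVC = $11. That is the shutdown price.
ATC = 2178/x + 203 - 48x + 3x^2. Setting dATC/dx = −2178/x^2 − 48 + 6x = 0 gives x = 11 (since 6·11^3 − 48·11^2 = 2178).
min ATC = 2178/11 + 203 − 48·11 + 3·11^2 = $236. That is the break-even price.
For $11 ≤ P < $236 the firm produces at a loss; below $11 it shuts down.

Shutdown price = $11; break-even price = $236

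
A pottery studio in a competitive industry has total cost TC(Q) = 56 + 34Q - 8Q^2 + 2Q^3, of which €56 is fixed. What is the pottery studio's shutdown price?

€26 per unit

Short-run supply begins at min AVC. From VC = 34Q - 8Q^2 + 2Q^3, AVC = 34 - 8Q + 2Q^2.
dAVC/dQ = -8 + 4Q = 0 gives Q = 2. min AVC = 34 - 8·2 + 2·2^2 = 26.
For P < €26 the firm produces nothing.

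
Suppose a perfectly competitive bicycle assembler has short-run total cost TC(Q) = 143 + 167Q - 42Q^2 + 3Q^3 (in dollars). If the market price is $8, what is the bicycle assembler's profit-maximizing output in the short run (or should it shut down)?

From TC, MC = TC'(Q) = 167 - 84Q + 9Q^2 and AVC = VC/Q = 167 - 42Q + 3Q^2.
The AVC parabola has its vertex at Q = 42/6 = 7, where AVC = 167 - 42·7 + 3·7^2 = $20.
Since P = $8 < min AVC = $20, price fails to cover variable cost at any output.
Best response: produce nothing and absorb the $143 fixed cost.

Shut down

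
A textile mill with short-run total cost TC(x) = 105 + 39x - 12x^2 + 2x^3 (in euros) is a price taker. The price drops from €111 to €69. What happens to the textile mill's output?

AVC = 39 - 12x + 2x^2, minimized at x = 3 where min AVC = €21. MC = 39 - 24x + 6x^2.
With P = €111 above the shutdown price, P = MC gives x = 6.
At P = €69 ≥ min AVC, set P = MC: x = 5. The firm stays open but cuts output.

Output falls from 6 to 5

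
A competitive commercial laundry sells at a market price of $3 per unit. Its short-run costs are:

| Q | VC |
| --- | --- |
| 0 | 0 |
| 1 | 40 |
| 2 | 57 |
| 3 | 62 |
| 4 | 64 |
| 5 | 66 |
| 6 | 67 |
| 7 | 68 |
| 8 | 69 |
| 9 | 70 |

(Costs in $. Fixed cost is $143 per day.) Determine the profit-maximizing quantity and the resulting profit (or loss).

Tabulate TR − TC: Q=0: -143; Q=1: -180; Q=2: -194; Q=3: -196; Q=4: -195; Q=5: -194; Q=6: -192; Q=7: -190; Q=8: -188; Q=9: -186.
Profit is highest at Q = 0. Equivalently, the lowest AVC in the table is 70/9 ≈ $7.78 at Q = 9, and P = $3 falls below it — price never covers variable cost, so the firm shuts down and loses only its fixed cost.

Q = 0 (shut down); profit = -$143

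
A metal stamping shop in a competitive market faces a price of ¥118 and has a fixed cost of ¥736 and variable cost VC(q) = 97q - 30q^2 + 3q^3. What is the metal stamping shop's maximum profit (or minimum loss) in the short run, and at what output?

AVC = 97 - 30q + 3q^2; min AVC = ¥22 at q = 5. Since P = ¥118 ≥ min AVC, the firm produces.
MC = 97 - 60q + 9q^2. Setting P = MC and taking the root on the rising branch gives q* = 7.
TR = 118·7 = 826. TC = 736 + 238 = 974. Profit = 826 − 974 = -¥148.
Shutting down would mean losing the fixed cost of ¥736, so operating at a loss of ¥148 is better by ¥588.

Profit = -¥148 at q = 7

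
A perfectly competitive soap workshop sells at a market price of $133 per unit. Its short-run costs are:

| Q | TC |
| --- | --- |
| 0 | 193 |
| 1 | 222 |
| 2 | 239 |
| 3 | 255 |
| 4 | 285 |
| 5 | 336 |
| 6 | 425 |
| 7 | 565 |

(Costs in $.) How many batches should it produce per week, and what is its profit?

Q = 6; profit = $373

Profit at each row (π = 133Q − TC): Q=0: -193; Q=1: -89; Q=2: 27; Q=3: 144; Q=4: 247; Q=5: 329; Q=6: 373; Q=7: 366.
Profit is maximized at Q = 6. AVC there is 232/6 = $38.67 ≤ P, so producing beats shutting down (which would give -$193).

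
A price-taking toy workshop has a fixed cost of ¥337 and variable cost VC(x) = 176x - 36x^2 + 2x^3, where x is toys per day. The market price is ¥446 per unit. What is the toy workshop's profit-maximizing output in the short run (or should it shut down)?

Variable cost is VC = 176x - 36x^2 + 2x^3, so AVC = VC/x = 176 - 36x + 2x^2 and MC = dTC/dx = 176 - 72x + 6x^2.
AVC is minimized where dAVC/dx = -36 + 4x = 0, at x = 9; min AVC = 176 - 36·9 + 2·9^2 = ¥14.
Since P = ¥446 ≥ min AVC = ¥14, price covers variable cost and the firm should produce.
Set P = MC: 446 = 176 - 72x + 6x^2 → -270 - 72x + 6x^2 = 0. The roots are x = -3 and x = 15; the profit-maximizing output is on the rising part of MC, so x* = 15.
Check: AVC at x = 15 is ¥86 ≤ P, so revenue covers variable cost.
Profit = P·x − TC = 446·15 − 1627 = ¥5063.

Produce at x = 15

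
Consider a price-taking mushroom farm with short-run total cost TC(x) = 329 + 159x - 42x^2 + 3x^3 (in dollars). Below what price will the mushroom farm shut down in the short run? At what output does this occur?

The firm shuts down when price falls below the minimum of average variable cost. AVC = VC/x = 159 - 42x + 3x^2.
dAVC/dx = -42 + 6x = 0 gives x = 7. min AVC = 159 - 42·7 + 3·7^2 = 12.
The firm shuts down for any P below $12.

$12 per unit, at x = 7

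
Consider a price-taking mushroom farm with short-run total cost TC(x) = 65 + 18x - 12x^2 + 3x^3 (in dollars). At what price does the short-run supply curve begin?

$6 per unit

The shutdown price is the minimum of AVC. VC = 18x - 12x^2 + 3x^3, so AVC = 18 - 12x + 3x^2.
dAVC/dx = -12 + 6x = 0 gives x = 2. min AVC = 18 - 12·2 + 3·2^2 = 6.
The firm shuts down for any P below $6.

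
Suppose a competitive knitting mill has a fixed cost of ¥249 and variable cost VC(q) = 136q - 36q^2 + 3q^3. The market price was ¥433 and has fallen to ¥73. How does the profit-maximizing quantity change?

Output falls from 11 to 7

MC = 136 - 72q + 9q^2; the shutdown threshold is min AVC = ¥28 (at q = 6).
With P = ¥433 above the shutdown price, P = MC gives q = 11.
At P = ¥73 ≥ min AVC, set P = MC: q = 7. The firm stays open but cuts output.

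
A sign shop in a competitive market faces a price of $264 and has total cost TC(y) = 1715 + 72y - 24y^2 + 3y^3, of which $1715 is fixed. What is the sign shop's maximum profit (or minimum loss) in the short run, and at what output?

AVC = 72 - 24y + 3y^2 has its minimum $24 at y = 4; price $264 clears that bar, so the firm operates.
MC = 72 - 48y + 9y^2. Setting P = MC and taking the root on the rising branch gives y* = 8.
TR = 264·8 = 2112. TC = 1715 + 576 = 2291. Profit = 2112 − 2291 = -$179.
That loss of $179 beats the $1715 the firm would lose by shutting down; producing recovers $1536 of fixed cost.

Profit = -$179 at y = 8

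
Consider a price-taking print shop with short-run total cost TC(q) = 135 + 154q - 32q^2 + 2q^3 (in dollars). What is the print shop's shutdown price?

Short-run supply begins at min AVC. From VC = 154q - 32q^2 + 2q^3, AVC = 154 - 32q + 2q^2.
dAVC/dq = -32 + 4q = 0 gives q = 8. min AVC = 154 - 32·8 + 2·8^2 = 26.
For P < $26 the firm produces nothing.

$26 per unit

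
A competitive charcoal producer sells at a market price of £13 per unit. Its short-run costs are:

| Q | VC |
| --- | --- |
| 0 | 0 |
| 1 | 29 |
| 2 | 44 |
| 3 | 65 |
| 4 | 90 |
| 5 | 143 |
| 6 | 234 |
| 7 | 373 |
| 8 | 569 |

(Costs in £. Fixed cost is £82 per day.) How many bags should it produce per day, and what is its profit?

Tabulate TR − TC: Q=0: -82; Q=1: -98; Q=2: -100; Q=3: -108; Q=4: -120; Q=5: -160; Q=6: -238; Q=7: -364; Q=8: -547.
Profit is highest at Q = 0. Equivalently, the lowest AVC in the table is 65/3 ≈ £21.67 at Q = 3, and P = £13 falls below it — price never covers variable cost, so the firm shuts down and loses only its fixed cost.

Q = 0 (shut down); profit = -£82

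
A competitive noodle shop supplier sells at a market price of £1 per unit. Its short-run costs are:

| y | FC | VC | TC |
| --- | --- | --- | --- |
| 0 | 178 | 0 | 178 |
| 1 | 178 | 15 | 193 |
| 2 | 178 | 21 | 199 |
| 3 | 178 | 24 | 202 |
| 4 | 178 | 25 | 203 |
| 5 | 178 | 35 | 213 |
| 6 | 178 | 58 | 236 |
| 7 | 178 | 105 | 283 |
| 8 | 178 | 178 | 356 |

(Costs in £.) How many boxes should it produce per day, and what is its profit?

Profit at each row (π = 1y − TC): y=0: -178; y=1: -192; y=2: -197; y=3: -199; y=4: -199; y=5: -208; y=6: -230; y=7: -276; y=8: -348.
Profit is highest at y = 0. Equivalently, the lowest AVC in the table is 25/4 ≈ £6.25 at y = 4, and P = £1 falls below it — price never covers variable cost, so the firm shuts down and loses only its fixed cost.

y = 0 (shut down); profit = -£178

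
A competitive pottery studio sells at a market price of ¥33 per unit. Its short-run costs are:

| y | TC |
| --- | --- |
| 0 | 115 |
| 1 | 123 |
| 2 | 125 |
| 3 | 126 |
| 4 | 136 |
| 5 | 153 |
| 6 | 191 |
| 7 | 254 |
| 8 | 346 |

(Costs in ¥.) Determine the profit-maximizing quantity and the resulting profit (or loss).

Compute π = P·y − TC at each output: y=0: -115; y=1: -90; y=2: -59; y=3: -27; y=4: -4; y=5: 12; y=6: 7; y=7: -23; y=8: -82.
Profit is maximized at y = 5. AVC there is 38/5 = ¥7.60 ≤ P, so producing beats shutting down (which would give -¥115).

y = 5; profit = ¥12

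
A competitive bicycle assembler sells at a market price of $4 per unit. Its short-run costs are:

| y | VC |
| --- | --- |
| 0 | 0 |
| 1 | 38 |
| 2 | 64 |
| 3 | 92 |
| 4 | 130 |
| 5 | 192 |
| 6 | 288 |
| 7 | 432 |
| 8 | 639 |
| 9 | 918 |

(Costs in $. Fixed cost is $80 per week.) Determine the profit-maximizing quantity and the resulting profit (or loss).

y = 0 (shut down); profit = -$80

Tabulate TR − TC: y=0: -80; y=1: -114; y=2: -136; y=3: -160; y=4: -194; y=5: -252; y=6: -344; y=7: -484; y=8: -687; y=9: -962.
Profit is highest at y = 0. Equivalently, the lowest AVC in the table is 92/3 ≈ $30.67 at y = 3, and P = $4 falls below it — price never covers variable cost, so the firm shuts down and loses only its fixed cost.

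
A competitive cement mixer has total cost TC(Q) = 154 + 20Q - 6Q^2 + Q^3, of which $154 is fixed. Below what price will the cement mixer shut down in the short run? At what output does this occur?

$11 per unit, at Q = 3

The shutdown price is the minimum of AVC. VC = 20Q - 6Q^2 + Q^3, so AVC = 20 - 6Q + Q^2.
At the minimum of AVC, MC = AVC. MC = 20 - 12Q + 3Q^2; setting MC = AVC gives 2Q^2 - 6Q = 0, so Q = 3. min AVC = 11.
For P < $11 the firm produces nothing.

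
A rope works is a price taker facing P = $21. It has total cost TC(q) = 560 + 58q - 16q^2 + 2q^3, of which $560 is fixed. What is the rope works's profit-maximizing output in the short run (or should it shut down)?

Variable cost is VC = 58q - 16q^2 + 2q^3, so AVC = VC/q = 58 - 16q + 2q^2 and MC = dTC/dq = 58 - 32q + 6q^2.
AVC hits its minimum where MC = AVC, at q = 4, giving min AVC = 58 - 16·4 + 2·4^2 = $26.
With P < min AVC ($21 < $26), every unit sold adds to the loss.
Best response: produce nothing and absorb the $560 fixed cost.

Shut down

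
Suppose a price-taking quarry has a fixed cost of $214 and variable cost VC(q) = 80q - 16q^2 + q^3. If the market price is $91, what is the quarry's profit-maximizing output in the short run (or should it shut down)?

Produce at q = 11

From TC, MC = TC'(q) = 80 - 32q + 3q^2 and AVC = VC/q = 80 - 16q + q^2.
AVC is minimized where dAVC/dq = -16 + 2q = 0, at q = 8; min AVC = 80 - 16·8 + 8^2 = $16.
Because $91 ≥ $16, revenue can cover variable cost; the firm operates.
Set P = MC: 91 = 80 - 32q + 3q^2 → -11 - 32q + 3q^2 = 0. The roots are q = -1/3 and q = 11; the profit-maximizing output is on the rising part of MC, so q* = 11.
Check: AVC at q = 11 is $25 ≤ P, so revenue covers variable cost.
Profit = P·q − TC = 91·11 − 489 = $512.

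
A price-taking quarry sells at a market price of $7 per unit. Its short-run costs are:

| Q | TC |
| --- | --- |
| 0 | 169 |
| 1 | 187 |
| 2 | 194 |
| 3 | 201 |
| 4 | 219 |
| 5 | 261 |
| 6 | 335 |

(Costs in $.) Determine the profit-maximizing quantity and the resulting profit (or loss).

Compute π = P·Q − TC at each output: Q=0: -169; Q=1: -180; Q=2: -180; Q=3: -180; Q=4: -191; Q=5: -226; Q=6: -293.
Profit is highest at Q = 0. Equivalently, the lowest AVC in the table is 32/3 ≈ $10.67 at Q = 3, and P = $7 falls below it — price never covers variable cost, so the firm shuts down and loses only its fixed cost.

Q = 0 (shut down); profit = -$169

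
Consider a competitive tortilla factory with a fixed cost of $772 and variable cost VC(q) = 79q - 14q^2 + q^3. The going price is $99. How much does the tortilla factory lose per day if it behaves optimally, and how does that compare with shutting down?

AVC = 79 - 14q + q^2; min AVC = $30 at q = 7. Since P = $99 ≥ min AVC, the firm produces.
With MC = 79 - 28q + 3q^2, P = MC on the upward-sloping part at q* = 10.
TR = 99·10 = 990. TC = 772 + 390 = 1162. Profit = 990 − 1162 = -$172.
That loss of $172 beats the $772 the firm would lose by shutting down; producing recovers $600 of fixed cost.

Profit = -$172 at q = 10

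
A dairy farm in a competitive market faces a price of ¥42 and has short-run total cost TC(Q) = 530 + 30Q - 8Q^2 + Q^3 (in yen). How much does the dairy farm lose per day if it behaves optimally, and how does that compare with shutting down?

Profit = -¥386 at Q = 6

AVC = 30 - 8Q + Q^2 has its minimum ¥14 at Q = 4; price ¥42 clears that bar, so the firm operates.
With MC = 30 - 16Q + 3Q^2, P = MC on the upward-sloping part at Q* = 6.
TR = 42·6 = 252. TC = 530 + 108 = 638. Profit = 252 − 638 = -¥386.
By producing, the firm covers all variable cost plus ¥144 of fixed cost; shutting down would lose the full ¥530.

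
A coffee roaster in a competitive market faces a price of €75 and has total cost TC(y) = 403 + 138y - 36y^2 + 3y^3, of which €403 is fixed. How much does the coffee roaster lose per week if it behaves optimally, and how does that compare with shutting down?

Profit = -€109 at y = 7

AVC = 138 - 36y + 3y^2 has its minimum €30 at y = 6; price €75 clears that bar, so the firm operates.
MC = 138 - 72y + 9y^2. Setting P = MC and taking the root on the rising branch gives y* = 7.
TR = 75·7 = 525. TC = 403 + 231 = 634. Profit = 525 − 634 = -€109.
Shutting down would mean losing the fixed cost of €403, so operating at a loss of €109 is better by €294.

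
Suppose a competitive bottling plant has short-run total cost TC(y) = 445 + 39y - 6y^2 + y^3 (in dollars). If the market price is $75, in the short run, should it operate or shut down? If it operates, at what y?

Variable cost is VC = 39y - 6y^2 + y^3, so AVC = VC/y = 39 - 6y + y^2 and MC = dTC/dy = 39 - 12y + 3y^2.
AVC hits its minimum where MC = AVC, at y = 3, giving min AVC = 39 - 6·3 + 3^2 = $30.
Because $75 ≥ $30, revenue can cover variable cost; the firm operates.
P = MC gives -36 - 12y + 3y^2 = 0, with roots -2 and 6. Take the larger (rising MC): y* = 6.
Check: AVC at y = 6 is $39 ≤ P, so revenue covers variable cost.
Profit = P·y − TC = 75·6 − 679 = -$229, a loss, but smaller than the $445 fixed cost the firm would lose by shutting down.

Produce at y = 6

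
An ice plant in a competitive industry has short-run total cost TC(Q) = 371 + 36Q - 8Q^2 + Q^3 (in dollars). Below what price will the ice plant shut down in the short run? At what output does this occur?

The firm shuts down when price falls below the minimum of average variable cost. AVC = VC/Q = 36 - 8Q + Q^2.
At the minimum of AVC, MC = AVC. MC = 36 - 16Q + 3Q^2; setting MC = AVC gives 2Q^2 - 8Q = 0, so Q = 4. min AVC = 20.
The firm shuts down for any P below $20.

$20 per unit, at Q = 4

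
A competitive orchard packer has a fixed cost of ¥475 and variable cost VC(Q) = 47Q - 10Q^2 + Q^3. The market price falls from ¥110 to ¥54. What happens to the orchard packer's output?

MC = 47 - 20Q + 3Q^2; the shutdown threshold is min AVC = ¥22 (at Q = 5).
At P = ¥110 ≥ min AVC, set P = MC on the rising branch: Q = 9.
At P = ¥54 ≥ min AVC, set P = MC: Q = 7. The firm stays open but cuts output.

Output falls from 9 to 7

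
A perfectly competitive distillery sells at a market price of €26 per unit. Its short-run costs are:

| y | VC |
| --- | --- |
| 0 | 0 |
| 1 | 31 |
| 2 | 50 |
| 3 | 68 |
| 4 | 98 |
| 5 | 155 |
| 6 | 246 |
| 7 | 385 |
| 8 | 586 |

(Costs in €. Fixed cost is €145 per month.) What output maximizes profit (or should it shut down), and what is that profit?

Profit at each row (π = 26y − TC): y=0: -145; y=1: -150; y=2: -143; y=3: -135; y=4: -139; y=5: -170; y=6: -235; y=7: -348; y=8: -523.
Profit is maximized at y = 3. AVC there is 68/3 = €22.67 ≤ P, so producing beats shutting down (which would give -€145).

y = 3; profit = -€135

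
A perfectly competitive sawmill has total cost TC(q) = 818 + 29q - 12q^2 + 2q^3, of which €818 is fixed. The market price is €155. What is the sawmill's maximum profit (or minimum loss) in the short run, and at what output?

Profit = -€34 at q = 7

AVC = 29 - 12q + 2q^2; min AVC = €11 at q = 3. Since P = €155 ≥ min AVC, the firm produces.
MC = 29 - 24q + 6q^2. Setting P = MC and taking the root on the rising branch gives q* = 7.
TR = 155·7 = 1085. TC = 818 + 301 = 1119. Profit = 1085 − 1119 = -€34.
Shutting down would mean losing the fixed cost of €818, so operating at a loss of €34 is better by €784.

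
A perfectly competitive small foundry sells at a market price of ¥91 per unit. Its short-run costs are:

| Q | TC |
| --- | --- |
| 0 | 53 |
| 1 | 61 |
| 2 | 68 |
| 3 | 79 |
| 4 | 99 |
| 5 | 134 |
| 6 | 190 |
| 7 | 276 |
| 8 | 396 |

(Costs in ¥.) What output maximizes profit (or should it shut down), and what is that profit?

Tabulate TR − TC: Q=0: -53; Q=1: 30; Q=2: 114; Q=3: 194; Q=4: 265; Q=5: 321; Q=6: 356; Q=7: 361; Q=8: 332.
Profit is maximized at Q = 7. AVC there is 223/7 = ¥31.86 ≤ P, so producing beats shutting down (which would give -¥53).

Q = 7; profit = ¥361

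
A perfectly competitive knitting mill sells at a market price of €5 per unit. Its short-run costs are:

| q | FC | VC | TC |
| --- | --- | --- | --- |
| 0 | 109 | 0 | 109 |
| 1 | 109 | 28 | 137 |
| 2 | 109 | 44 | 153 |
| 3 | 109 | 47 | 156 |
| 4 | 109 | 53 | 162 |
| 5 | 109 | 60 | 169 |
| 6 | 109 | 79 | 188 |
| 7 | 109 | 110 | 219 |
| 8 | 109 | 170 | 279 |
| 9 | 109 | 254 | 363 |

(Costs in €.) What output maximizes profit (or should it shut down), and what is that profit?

q = 0 (shut down); profit = -€109

Tabulate TR − TC: q=0: -109; q=1: -132; q=2: -143; q=3: -141; q=4: -142; q=5: -144; q=6: -158; q=7: -184; q=8: -239; q=9: -318.
Profit is highest at q = 0. Equivalently, the lowest AVC in the table is 60/5 ≈ €12 at q = 5, and P = €5 falls below it — price never covers variable cost, so the firm shuts down and loses only its fixed cost.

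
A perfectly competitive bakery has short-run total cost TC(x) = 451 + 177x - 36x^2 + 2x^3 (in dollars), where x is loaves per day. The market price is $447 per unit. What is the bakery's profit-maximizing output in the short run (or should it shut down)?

From TC, MC = TC'(x) = 177 - 72x + 6x^2 and AVC = VC/x = 177 - 36x + 2x^2.
AVC is minimized where dAVC/dx = -36 + 4x = 0, at x = 9; min AVC = 177 - 36·9 + 2·9^2 = $15.
P = $447 exceeds min AVC = $15, so the firm stays open.
Set P = MC: 447 = 177 - 72x + 6x^2 → -270 - 72x + 6x^2 = 0. The roots are x = -3 and x = 15; the profit-maximizing output is on the rising part of MC, so x* = 15.
Check: AVC at x = 15 is $87 ≤ P, so revenue covers variable cost.
Profit = P·x − TC = 447·15 − 1756 = $4949.

Produce at x = 15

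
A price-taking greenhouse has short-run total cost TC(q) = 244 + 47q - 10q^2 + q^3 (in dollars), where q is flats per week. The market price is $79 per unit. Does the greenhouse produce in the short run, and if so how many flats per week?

Produce at q = 8

From TC, MC = TC'(q) = 47 - 20q + 3q^2 and AVC = VC/q = 47 - 10q + q^2.
AVC hits its minimum where MC = AVC, at q = 5, giving min AVC = 47 - 10·5 + 5^2 = $22.
Since P = $79 ≥ min AVC = $22, price covers variable cost and the firm should produce.
Set P = MC: 79 = 47 - 20q + 3q^2 → -32 - 20q + 3q^2 = 0. The roots are q = -4/3 and q = 8; the profit-maximizing output is on the rising part of MC, so q* = 8.
Check: AVC at q = 8 is $31 ≤ P, so revenue covers variable cost.
Profit = P·q − TC = 79·8 − 492 = $140.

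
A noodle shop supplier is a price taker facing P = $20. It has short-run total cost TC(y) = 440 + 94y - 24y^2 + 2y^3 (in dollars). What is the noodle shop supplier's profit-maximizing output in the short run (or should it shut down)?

Shut down

Strip out fixed cost: VC = 94y - 24y^2 + 2y^3. Then AVC = 94 - 24y + 2y^2 and MC = 94 - 48y + 6y^2.
AVC hits its minimum where MC = AVC, at y = 6, giving min AVC = 94 - 24·6 + 2·6^2 = $22.
P = $20 lies below min AVC = $22; no output level covers variable cost.
The firm minimizes its loss by shutting down and losing only its fixed cost of $440.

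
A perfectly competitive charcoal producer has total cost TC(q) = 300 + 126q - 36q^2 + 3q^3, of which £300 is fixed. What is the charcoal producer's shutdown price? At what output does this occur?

Short-run supply begins at min AVC. From VC = 126q - 36q^2 + 3q^3, AVC = 126 - 36q + 3q^2.
dAVC/dq = -36 + 6q = 0 gives q = 6. min AVC = 126 - 36·6 + 3·6^2 = 18.
So the shutdown price is £18.

£18 per unit, at q = 6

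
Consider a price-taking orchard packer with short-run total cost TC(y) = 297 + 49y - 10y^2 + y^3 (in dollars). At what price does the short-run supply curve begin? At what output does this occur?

$24 per unit, at y = 5

The firm shuts down when price falls below the minimum of average variable cost. AVC = VC/y = 49 - 10y + y^2.
dAVC/dy = -10 + 2y = 0 gives y = 5. min AVC = 49 - 10·5 + 5^2 = 24.
The firm shuts down for any P below $24.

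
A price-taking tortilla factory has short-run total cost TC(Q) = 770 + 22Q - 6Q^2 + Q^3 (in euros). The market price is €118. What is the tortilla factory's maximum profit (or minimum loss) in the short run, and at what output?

Profit = -€130 at Q = 8

AVC = 22 - 6Q + Q^2 has its minimum €13 at Q = 3; price €118 clears that bar, so the firm operates.
With MC = 22 - 12Q + 3Q^2, P = MC on the upward-sloping part at Q* = 8.
TR = 118·8 = 944. TC = 770 + 304 = 1074. Profit = 944 − 1074 = -€130.
That loss of €130 beats the €770 the firm would lose by shutting down; producing recovers €640 of fixed cost.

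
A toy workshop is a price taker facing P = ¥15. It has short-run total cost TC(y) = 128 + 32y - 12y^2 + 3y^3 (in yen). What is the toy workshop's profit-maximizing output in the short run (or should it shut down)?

Shut down

Variable cost is VC = 32y - 12y^2 + 3y^3, so AVC = VC/y = 32 - 12y + 3y^2 and MC = dTC/dy = 32 - 24y + 9y^2.
AVC is minimized where dAVC/dy = -12 + 6y = 0, at y = 2; min AVC = 32 - 12·2 + 3·2^2 = ¥20.
Since P = ¥15 < min AVC = ¥20, price fails to cover variable cost at any output.
The firm minimizes its loss by shutting down and losing only its fixed cost of ¥128.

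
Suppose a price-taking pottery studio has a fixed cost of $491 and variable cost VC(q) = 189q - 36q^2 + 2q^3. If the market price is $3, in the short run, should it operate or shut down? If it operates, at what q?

Variable cost is VC = 189q - 36q^2 + 2q^3, so AVC = VC/q = 189 - 36q + 2q^2 and MC = dTC/dq = 189 - 72q + 6q^2.
AVC hits its minimum where MC = AVC, at q = 9, giving min AVC = 189 - 36·9 + 2·9^2 = $27.
P = $3 lies below min AVC = $27; no output level covers variable cost.
The firm minimizes its loss by shutting down and losing only its fixed cost of $491.

Shut down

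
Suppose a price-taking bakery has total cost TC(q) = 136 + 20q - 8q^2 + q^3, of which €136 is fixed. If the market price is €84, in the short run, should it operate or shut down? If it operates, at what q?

Variable cost is VC = 20q - 8q^2 + q^3, so AVC = VC/q = 20 - 8q + q^2 and MC = dTC/dq = 20 - 16q + 3q^2.
AVC is minimized where dAVC/dq = -8 + 2q = 0, at q = 4; min AVC = 20 - 8·4 + 4^2 = €4.
Since P = €84 ≥ min AVC = €4, price covers variable cost and the firm should produce.
Solving P = MC: -64 - 16q + 3q^2 = 0 ⇒ q = -8/3 or 8. On the upward-sloping branch, q* = 8.
Check: AVC at q = 8 is €20 ≤ P, so revenue covers variable cost.
Profit = P·q − TC = 84·8 − 296 = €376.

Produce at q = 8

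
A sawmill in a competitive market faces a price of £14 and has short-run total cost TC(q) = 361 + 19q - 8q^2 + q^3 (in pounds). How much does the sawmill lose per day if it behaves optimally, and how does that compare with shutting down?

AVC = 19 - 8q + q^2; min AVC = £3 at q = 4. Since P = £14 ≥ min AVC, the firm produces.
MC = 19 - 16q + 3q^2. Setting P = MC and taking the root on the rising branch gives q* = 5.
TR = 14·5 = 70. TC = 361 + 20 = 381. Profit = 70 − 381 = -£311.
Shutting down would mean losing the fixed cost of £361, so operating at a loss of £311 is better by £50.

Profit = -£311 at q = 5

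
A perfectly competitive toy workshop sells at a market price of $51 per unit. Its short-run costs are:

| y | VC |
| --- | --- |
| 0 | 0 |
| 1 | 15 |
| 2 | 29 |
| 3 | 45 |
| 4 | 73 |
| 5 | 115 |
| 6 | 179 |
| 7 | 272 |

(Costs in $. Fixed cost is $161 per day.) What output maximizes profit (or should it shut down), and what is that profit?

Tabulate TR − TC: y=0: -161; y=1: -125; y=2: -88; y=3: -53; y=4: -30; y=5: -21; y=6: -34; y=7: -76.
Profit is maximized at y = 5. AVC there is 115/5 = $23 ≤ P, so producing beats shutting down (which would give -$161).

y = 5; profit = -$21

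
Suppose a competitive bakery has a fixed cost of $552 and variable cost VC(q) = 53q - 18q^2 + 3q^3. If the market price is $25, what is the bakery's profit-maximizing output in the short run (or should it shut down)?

From TC, MC = TC'(q) = 53 - 36q + 9q^2 and AVC = VC/q = 53 - 18q + 3q^2.
The AVC parabola has its vertex at q = 18/6 = 3, where AVC = 53 - 18·3 + 3·3^2 = $26.
P = $25 lies below min AVC = $26; no output level covers variable cost.
Shutting down limits the loss to fixed cost, $552.

Shut down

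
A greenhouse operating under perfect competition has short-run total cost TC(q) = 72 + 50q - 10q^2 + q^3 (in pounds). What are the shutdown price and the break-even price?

Shutdown price = £25; break-even price = £38

AVC = 50 - 10q + q^2; minimized at q = 5, giving min AVC = £25. That is the shutdown price.
ATC = 72/q + 50 - 10q + q^2. Setting dATC/dq = −72/q^2 − 10 + 2q = 0 gives q = 6 (since 2·6^3 − 10·6^2 = 72).
min ATC = 72/6 + 50 − 10·6 + 6^2 = £38. That is the break-even price.
Between these two prices the firm operates at a loss; above £38 it earns a profit.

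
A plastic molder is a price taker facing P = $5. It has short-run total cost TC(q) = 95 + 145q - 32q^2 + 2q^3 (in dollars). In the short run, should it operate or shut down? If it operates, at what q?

Strip out fixed cost: VC = 145q - 32q^2 + 2q^3. Then AVC = 145 - 32q + 2q^2 and MC = 145 - 64q + 6q^2.
The AVC parabola has its vertex at q = 32/4 = 8, where AVC = 145 - 32·8 + 2·8^2 = $17.
Since P = $5 < min AVC = $17, price fails to cover variable cost at any output.
The firm minimizes its loss by shutting down and losing only its fixed cost of $95.

Shut down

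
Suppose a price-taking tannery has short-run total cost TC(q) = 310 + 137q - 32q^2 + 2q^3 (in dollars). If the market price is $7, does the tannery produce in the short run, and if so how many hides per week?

Shut down

Strip out fixed cost: VC = 137q - 32q^2 + 2q^3. Then AVC = 137 - 32q + 2q^2 and MC = 137 - 64q + 6q^2.
AVC hits its minimum where MC = AVC, at q = 8, giving min AVC = 137 - 32·8 + 2·8^2 = $9.
P = $7 lies below min AVC = $9; no output level covers variable cost.
Best response: produce nothing and absorb the $310 fixed cost.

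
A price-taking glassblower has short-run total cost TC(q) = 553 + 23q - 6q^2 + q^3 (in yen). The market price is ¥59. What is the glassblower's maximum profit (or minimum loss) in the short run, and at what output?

AVC = 23 - 6q + q^2 has its minimum ¥14 at q = 3; price ¥59 clears that bar, so the firm operates.
MC = 23 - 12q + 3q^2. Setting P = MC and taking the root on the rising branch gives q* = 6.
TR = 59·6 = 354. TC = 553 + 138 = 691. Profit = 354 − 691 = -¥337.
That loss of ¥337 beats the ¥553 the firm would lose by shutting down; producing recovers ¥216 of fixed cost.

Profit = -¥337 at q = 6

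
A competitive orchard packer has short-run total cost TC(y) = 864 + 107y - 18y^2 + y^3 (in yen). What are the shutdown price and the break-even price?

Shutdown price = ¥26; break-even price = ¥107

AVC = 107 - 18y + y^2; minimized at y = 9, giving min AVC = ¥26. That is the shutdown price.
ATC = 864/y + 107 - 18y + y^2. Setting dATC/dy = −864/y^2 − 18 + 2y = 0 gives y = 12 (since 2·12^3 − 18·12^2 = 864).
min ATC = 864/12 + 107 − 18·12 + 12^2 = ¥107. That is the break-even price.
Between these two prices the firm operates at a loss; above ¥107 it earns a profit.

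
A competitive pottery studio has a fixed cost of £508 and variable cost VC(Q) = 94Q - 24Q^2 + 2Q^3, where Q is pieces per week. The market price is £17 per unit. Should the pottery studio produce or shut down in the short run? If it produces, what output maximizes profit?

Variable cost is VC = 94Q - 24Q^2 + 2Q^3, so AVC = VC/Q = 94 - 24Q + 2Q^2 and MC = dTC/dQ = 94 - 48Q + 6Q^2.
AVC is minimized where dAVC/dQ = -24 + 4Q = 0, at Q = 6; min AVC = 94 - 24·6 + 2·6^2 = £22.
With P < min AVC (£17 < £22), every unit sold adds to the loss.
The firm minimizes its loss by shutting down and losing only its fixed cost of £508.

Shut down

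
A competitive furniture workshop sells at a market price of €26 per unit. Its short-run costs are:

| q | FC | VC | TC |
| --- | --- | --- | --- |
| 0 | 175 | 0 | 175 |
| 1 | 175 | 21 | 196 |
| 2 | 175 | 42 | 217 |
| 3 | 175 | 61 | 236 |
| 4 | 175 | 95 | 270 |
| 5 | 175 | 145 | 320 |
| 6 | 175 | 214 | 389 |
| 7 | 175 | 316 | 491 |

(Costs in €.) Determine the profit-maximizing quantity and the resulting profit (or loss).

Compute π = P·q − TC at each output: q=0: -175; q=1: -170; q=2: -165; q=3: -158; q=4: -166; q=5: -190; q=6: -233; q=7: -309.
Profit is maximized at q = 3. AVC there is 61/3 = €20.33 ≤ P, so producing beats shutting down (which would give -€175).

q = 3; profit = -€158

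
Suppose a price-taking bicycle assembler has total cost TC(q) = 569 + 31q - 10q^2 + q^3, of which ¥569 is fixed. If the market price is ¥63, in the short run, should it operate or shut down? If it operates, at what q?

Variable cost is VC = 31q - 10q^2 + q^3, so AVC = VC/q = 31 - 10q + q^2 and MC = dTC/dq = 31 - 20q + 3q^2.
The AVC parabola has its vertex at q = 10/2 = 5, where AVC = 31 - 10·5 + 5^2 = ¥6.
Because ¥63 ≥ ¥6, revenue can cover variable cost; the firm operates.
Set P = MC: 63 = 31 - 20q + 3q^2 → -32 - 20q + 3q^2 = 0. The roots are q = -4/3 and q = 8; the profit-maximizing output is on the rising part of MC, so q* = 8.
Check: AVC at q = 8 is ¥15 ≤ P, so revenue covers variable cost.
Profit = P·q − TC = 63·8 − 689 = -¥185, a loss, but smaller than the ¥569 fixed cost the firm would lose by shutting down.

Produce at q = 8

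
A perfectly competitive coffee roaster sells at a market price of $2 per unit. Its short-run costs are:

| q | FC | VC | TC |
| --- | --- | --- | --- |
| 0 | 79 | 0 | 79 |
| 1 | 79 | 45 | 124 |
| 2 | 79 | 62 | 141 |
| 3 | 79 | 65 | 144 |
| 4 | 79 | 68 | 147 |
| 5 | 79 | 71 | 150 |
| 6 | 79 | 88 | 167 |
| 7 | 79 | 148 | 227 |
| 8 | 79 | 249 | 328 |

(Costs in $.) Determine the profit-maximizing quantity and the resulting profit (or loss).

Profit at each row (π = 2q − TC): q=0: -79; q=1: -122; q=2: -137; q=3: -138; q=4: -139; q=5: -140; q=6: -155; q=7: -213; q=8: -312.
Profit is highest at q = 0. Equivalently, the lowest AVC in the table is 71/5 ≈ $14.20 at q = 5, and P = $2 falls below it — price never covers variable cost, so the firm shuts down and loses only its fixed cost.

q = 0 (shut down); profit = -$79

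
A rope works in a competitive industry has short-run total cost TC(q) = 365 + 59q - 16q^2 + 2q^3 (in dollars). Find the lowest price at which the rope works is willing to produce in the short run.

The shutdown price is the minimum of AVC. VC = 59q - 16q^2 + 2q^3, so AVC = 59 - 16q + 2q^2.
At the minimum of AVC, MC = AVC. MC = 59 - 32q + 6q^2; setting MC = AVC gives 4q^2 - 16q = 0, so q = 4. min AVC = 27.
So the shutdown price is $27.

$27 per unit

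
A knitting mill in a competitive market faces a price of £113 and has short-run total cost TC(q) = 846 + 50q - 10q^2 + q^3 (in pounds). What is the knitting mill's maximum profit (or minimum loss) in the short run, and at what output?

AVC = 50 - 10q + q^2 has its minimum £25 at q = 5; price £113 clears that bar, so the firm operates.
With MC = 50 - 20q + 3q^2, P = MC on the upward-sloping part at q* = 9.
TR = 113·9 = 1017. TC = 846 + 369 = 1215. Profit = 1017 − 1215 = -£198.
By producing, the firm covers all variable cost plus £648 of fixed cost; shutting down would lose the full £846.

Profit = -£198 at q = 9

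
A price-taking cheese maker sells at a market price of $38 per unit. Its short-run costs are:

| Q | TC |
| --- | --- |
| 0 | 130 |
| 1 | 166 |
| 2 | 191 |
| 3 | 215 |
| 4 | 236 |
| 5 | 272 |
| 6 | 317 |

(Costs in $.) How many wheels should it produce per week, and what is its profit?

Q = 5; profit = -$82

Profit at each row (π = 38Q − TC): Q=0: -130; Q=1: -128; Q=2: -115; Q=3: -101; Q=4: -84; Q=5: -82; Q=6: -89.
Profit is maximized at Q = 5. AVC there is 142/5 = $28.40 ≤ P, so producing beats shutting down (which would give -$130).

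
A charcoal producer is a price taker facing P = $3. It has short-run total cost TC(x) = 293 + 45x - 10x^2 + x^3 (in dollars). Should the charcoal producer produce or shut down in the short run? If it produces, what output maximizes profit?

From TC, MC = TC'(x) = 45 - 20x + 3x^2 and AVC = VC/x = 45 - 10x + x^2.
AVC is minimized where dAVC/dx = -10 + 2x = 0, at x = 5; min AVC = 45 - 10·5 + 5^2 = $20.
Since P = $3 < min AVC = $20, price fails to cover variable cost at any output.
Shutting down limits the loss to fixed cost, $293.

Shut down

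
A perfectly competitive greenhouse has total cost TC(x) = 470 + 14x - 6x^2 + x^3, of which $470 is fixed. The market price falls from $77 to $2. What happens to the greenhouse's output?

MC = 14 - 12x + 3x^2; the shutdown threshold is min AVC = $5 (at x = 3).
At P = $77 ≥ min AVC, set P = MC on the rising branch: x = 7.
At P = $2 < min AVC = $5, price no longer covers variable cost at any output, so the firm shuts down: x = 0.

Output falls from 7 to 0 (the firm shuts down)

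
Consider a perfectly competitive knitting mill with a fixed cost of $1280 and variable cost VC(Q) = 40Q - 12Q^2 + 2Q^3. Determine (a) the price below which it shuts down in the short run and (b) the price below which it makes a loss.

Shutdown price = $22; break-even price = $232

Shutdown price = min AVC. AVC = 40 - 12Q + 2Q^2, with vertex at Q = 3 and minimum $22.
ATC = 1280/Q + 40 - 12Q + 2Q^2. Setting dATC/dQ = −1280/Q^2 − 12 + 4Q = 0 gives Q = 8 (since 4·8^3 − 12·8^2 = 1280).
min ATC = 1280/8 + 40 − 12·8 + 2·8^2 = $232. That is the break-even price.
Between these two prices the firm operates at a loss; above $232 it earns a profit.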